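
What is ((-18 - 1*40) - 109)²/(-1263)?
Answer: -27889/1263 ≈ -22.082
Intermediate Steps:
((-18 - 1*40) - 109)²/(-1263) = ((-18 - 40) - 109)²*(-1/1263) = (-58 - 109)²*(-1/1263) = (-167)²*(-1/1263) = 27889*(-1/1263) = -27889/1263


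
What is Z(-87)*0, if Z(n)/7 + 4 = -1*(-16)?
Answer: 0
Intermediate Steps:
Z(n) = 84 (Z(n) = -28 + 7*(-1*(-16)) = -28 + 7*16 = -28 + 112 = 84)
Z(-87)*0 = 84*0 = 0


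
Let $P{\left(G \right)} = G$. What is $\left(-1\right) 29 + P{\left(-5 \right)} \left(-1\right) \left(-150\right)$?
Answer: $-779$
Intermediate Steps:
$\left(-1\right) 29 + P{\left(-5 \right)} \left(-1\right) \left(-150\right) = \left(-1\right) 29 + \left(-5\right) \left(-1\right) \left(-150\right) = -29 + 5 \left(-150\right) = -29 - 750 = -779$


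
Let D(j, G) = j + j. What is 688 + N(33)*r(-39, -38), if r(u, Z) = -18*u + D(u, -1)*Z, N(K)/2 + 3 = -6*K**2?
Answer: -47928596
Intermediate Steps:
N(K) = -6 - 12*K**2 (N(K) = -6 + 2*(-6*K**2) = -6 - 12*K**2)
D(j, G) = 2*j
r(u, Z) = -18*u + 2*Z*u (r(u, Z) = -18*u + (2*u)*Z = -18*u + 2*Z*u)
688 + N(33)*r(-39, -38) = 688 + (-6 - 12*33**2)*(2*(-39)*(-9 - 38)) = 688 + (-6 - 12*1089)*(2*(-39)*(-47)) = 688 + (-6 - 13068)*3666 = 688 - 13074*3666 = 688 - 47929284 = -47928596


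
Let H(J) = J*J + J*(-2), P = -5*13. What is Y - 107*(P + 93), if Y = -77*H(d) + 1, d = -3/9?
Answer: -27494/9 ≈ -3054.9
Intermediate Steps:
d = -⅓ (d = -3*⅑ = -⅓ ≈ -0.33333)
P = -65
H(J) = J² - 2*J
Y = -530/9 (Y = -(-77)*(-2 - ⅓)/3 + 1 = -(-77)*(-7)/(3*3) + 1 = -77*7/9 + 1 = -539/9 + 1 = -530/9 ≈ -58.889)
Y - 107*(P + 93) = -530/9 - 107*(-65 + 93) = -530/9 - 107*28 = -530/9 - 1*2996 = -530/9 - 2996 = -27494/9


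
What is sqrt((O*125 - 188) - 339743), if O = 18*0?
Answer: I*sqrt(339931) ≈ 583.04*I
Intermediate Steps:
O = 0
sqrt((O*125 - 188) - 339743) = sqrt((0*125 - 188) - 339743) = sqrt((0 - 188) - 339743) = sqrt(-188 - 339743) = sqrt(-339931) = I*sqrt(339931)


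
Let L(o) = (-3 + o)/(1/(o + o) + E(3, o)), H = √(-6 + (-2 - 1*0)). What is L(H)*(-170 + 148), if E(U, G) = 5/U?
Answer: 264*(-4*I + 3*√2)/(-3*I + 20*√2) ≈ 43.075 - 32.766*I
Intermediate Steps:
H = 2*I*√2 (H = √(-6 + (-2 + 0)) = √(-6 - 2) = √(-8) = 2*I*√2 ≈ 2.8284*I)
L(o) = (-3 + o)/(5/3 + 1/(2*o)) (L(o) = (-3 + o)/(1/(o + o) + 5/3) = (-3 + o)/(1/(2*o) + 5*(⅓)) = (-3 + o)/(1/(2*o) + 5/3) = (-3 + o)/(5/3 + 1/(2*o)))
L(H)*(-170 + 148) = (6*(2*I*√2)*(-3 + 2*I*√2)/(3 + 10*(2*I*√2)))*(-170 + 148) = (6*(2*I*√2)*(-3 + 2*I*√2)/(3 + 20*I*√2))*(-22) = (12*I*√2*(-3 + 2*I*√2)/(3 + 20*I*√2))*(-22) = -264*I*√2*(-3 + 2*I*√2)/(3 + 20*I*√2)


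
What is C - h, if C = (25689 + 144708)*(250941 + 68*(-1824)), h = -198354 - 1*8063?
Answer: 21625119290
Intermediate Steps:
h = -206417 (h = -198354 - 8063 = -206417)
C = 21624912873 (C = 170397*(250941 - 124032) = 170397*126909 = 21624912873)
C - h = 21624912873 - 1*(-206417) = 21624912873 + 206417 = 21625119290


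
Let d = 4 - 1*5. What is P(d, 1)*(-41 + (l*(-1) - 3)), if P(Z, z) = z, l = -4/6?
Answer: -130/3 ≈ -43.333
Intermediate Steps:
d = -1 (d = 4 - 5 = -1)
l = -⅔ (l = -4*⅙ = -⅔ ≈ -0.66667)
P(d, 1)*(-41 + (l*(-1) - 3)) = 1*(-41 + (-⅔*(-1) - 3)) = 1*(-41 + (⅔ - 3)) = 1*(-41 - 7/3) = 1*(-130/3) = -130/3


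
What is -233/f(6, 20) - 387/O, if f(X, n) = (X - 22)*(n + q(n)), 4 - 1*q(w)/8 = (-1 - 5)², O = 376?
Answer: -193615/177472 ≈ -1.0910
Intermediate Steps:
q(w) = -256 (q(w) = 32 - 8*(-1 - 5)² = 32 - 8*(-6)² = 32 - 8*36 = 32 - 288 = -256)
f(X, n) = (-256 + n)*(-22 + X) (f(X, n) = (X - 22)*(n - 256) = (-22 + X)*(-256 + n) = (-256 + n)*(-22 + X))
-233/f(6, 20) - 387/O = -233/(5632 - 256*6 - 22*20 + 6*20) - 387/376 = -233/(5632 - 1536 - 440 + 120) - 387*1/376 = -233/3776 - 387/376 = -193615/177472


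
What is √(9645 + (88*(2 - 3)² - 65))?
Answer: 2*√2417 ≈ 98.326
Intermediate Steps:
√(9645 + (88*(2 - 3)² - 65)) = √(9645 + (88*(-1)² - 65)) = √(9645 + (88*1 - 65)) = √(9645 + (88 - 65)) = √(9645 + 23) = √9668 = 2*√2417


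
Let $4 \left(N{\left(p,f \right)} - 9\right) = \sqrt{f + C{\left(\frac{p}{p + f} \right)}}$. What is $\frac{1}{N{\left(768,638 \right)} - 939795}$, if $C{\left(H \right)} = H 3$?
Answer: $- \frac{5285356464}{4967104009651871} - \frac{2 \sqrt{316115198}}{4967104009651871} \approx -1.0641 \cdot 10^{-6}$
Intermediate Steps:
$C{\left(H \right)} = 3 H$
$N{\left(p,f \right)} = 9 + \frac{\sqrt{f + \frac{3 p}{f + p}}}{4}$ ($N{\left(p,f \right)} = 9 + \frac{\sqrt{f + 3 \frac{p}{p + f}}}{4} = 9 + \frac{\sqrt{f + 3 \frac{p}{f + p}}}{4} = 9 + \frac{\sqrt{f + \frac{3 p}{f + p}}}{4}$)
$\frac{1}{N{\left(768,638 \right)} - 939795} = \frac{1}{\left(9 + \frac{\sqrt{\frac{3 \cdot 768 + 638 \left(638 + 768\right)}{638 + 768}}}{4}\right) - 939795} = \frac{1}{\left(9 + \frac{\sqrt{\frac{2304 + 638 \cdot 1406}{1406}}}{4}\right) - 939795} = \frac{1}{\left(9 + \frac{\sqrt{\frac{2304 + 897028}{1406}}}{4}\right) - 939795} = \frac{1}{\left(9 + \frac{\sqrt{\frac{1}{1406} \cdot 899332}}{4}\right) - 939795} = \frac{1}{\left(9 + \frac{\sqrt{\frac{449666}{703}}}{4}\right) - 939795} = \frac{1}{\left(9 + \frac{\frac{1}{703} \sqrt{316115198}}{4}\right) - 939795} = \frac{1}{\left(9 + \frac{\sqrt{316115198}}{2812}\right) - 939795} = \frac{1}{-939786 + \frac{\sqrt{316115198}}{2812}}$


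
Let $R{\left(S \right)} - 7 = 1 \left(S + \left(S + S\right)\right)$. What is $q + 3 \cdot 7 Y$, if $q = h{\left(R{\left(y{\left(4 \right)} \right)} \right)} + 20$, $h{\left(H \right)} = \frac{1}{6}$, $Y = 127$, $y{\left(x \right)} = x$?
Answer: $\frac{16123}{6} \approx 2687.2$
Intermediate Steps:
$R{\left(S \right)} = 7 + 3 S$ ($R{\left(S \right)} = 7 + 1 \left(S + \left(S + S\right)\right) = 7 + 1 \left(S + 2 S\right) = 7 + 1 \cdot 3 S = 7 + 3 S$)
$h{\left(H \right)} = \frac{1}{6}$
$q = \frac{121}{6}$ ($q = \frac{1}{6} + 20 = \frac{121}{6} \approx 20.167$)
$q + 3 \cdot 7 Y = \frac{121}{6} + 3 \cdot 7 \cdot 127 = \frac{121}{6} + 21 \cdot 127 = \frac{121}{6} + 2667 = \frac{16123}{6}$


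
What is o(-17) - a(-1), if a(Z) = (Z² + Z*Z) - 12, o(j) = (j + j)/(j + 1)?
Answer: 97/8 ≈ 12.125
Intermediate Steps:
o(j) = 2*j/(1 + j) (o(j) = (2*j)/(1 + j) = 2*j/(1 + j))
a(Z) = -12 + 2*Z² (a(Z) = (Z² + Z²) - 12 = 2*Z² - 12 = -12 + 2*Z²)
o(-17) - a(-1) = 2*(-17)/(1 - 17) - (-12 + 2*(-1)²) = 2*(-17)/(-16) - (-12 + 2*1) = 2*(-17)*(-1/16) - (-12 + 2) = 17/8 - 1*(-10) = 17/8 + 10 = 97/8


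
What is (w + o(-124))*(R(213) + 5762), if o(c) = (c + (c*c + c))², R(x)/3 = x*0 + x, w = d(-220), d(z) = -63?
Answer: 1464909310721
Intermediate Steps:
w = -63
R(x) = 3*x (R(x) = 3*(x*0 + x) = 3*(0 + x) = 3*x)
o(c) = (c² + 2*c)² (o(c) = (c + (c² + c))² = (c + (c + c²))² = (c² + 2*c)²)
(w + o(-124))*(R(213) + 5762) = (-63 + (-124)²*(2 - 124)²)*(3*213 + 5762) = (-63 + 15376*(-122)²)*(639 + 5762) = (-63 + 15376*14884)*6401 = (-63 + 228856384)*6401 = 228856321*6401 = 1464909310721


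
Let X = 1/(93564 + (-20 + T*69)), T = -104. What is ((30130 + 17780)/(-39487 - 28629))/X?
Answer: -1034472720/17029 ≈ -60748.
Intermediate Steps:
X = 1/86368 (X = 1/(93564 + (-20 - 104*69)) = 1/(93564 + (-20 - 7176)) = 1/(93564 - 7196) = 1/86368 ≈ 1.1578e-5)
((30130 + 17780)/(-39487 - 28629))/X = ((30130 + 17780)/(-39487 - 28629))/(1/86368) = (47910/(-68116))*86368 = (47910*(-1/68116))*86368 = -23955/34058*86368 = -1034472720/17029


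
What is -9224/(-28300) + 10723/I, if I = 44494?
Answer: 178468389/314795050 ≈ 0.56694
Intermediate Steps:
-9224/(-28300) + 10723/I = -9224/(-28300) + 10723/44494 = -9224*(-1/28300) + 10723*(1/44494) = 2306/7075 + 10723/44494 = 178468389/314795050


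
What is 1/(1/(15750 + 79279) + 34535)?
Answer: 95029/3281826516 ≈ 2.8956e-5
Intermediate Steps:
1/(1/(15750 + 79279) + 34535) = 1/(1/95029 + 34535) = 1/(3281826516/95029) = 95029/3281826516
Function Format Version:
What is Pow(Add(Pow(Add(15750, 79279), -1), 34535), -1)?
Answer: Rational(95029, 3281826516) ≈ 2.8956e-5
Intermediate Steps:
Pow(Add(Pow(Add(15750, 79279), -1), 34535), -1) = Pow(Add(Pow(95029, -1), 34535), -1) = Pow(Add(Rational(1, 95029), 34535), -1) = Pow(Rational(3281826516, 95029), -1) = Rational(95029, 3281826516)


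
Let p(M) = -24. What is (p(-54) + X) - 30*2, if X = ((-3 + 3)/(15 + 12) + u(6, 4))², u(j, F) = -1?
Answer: -83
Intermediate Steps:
X = 1 (X = ((-3 + 3)/(15 + 12) - 1)² = (0/27 - 1)² = (0*(1/27) - 1)² = (0 - 1)² = (-1)² = 1)
(p(-54) + X) - 30*2 = (-24 + 1) - 30*2 = -23 - 60 = -83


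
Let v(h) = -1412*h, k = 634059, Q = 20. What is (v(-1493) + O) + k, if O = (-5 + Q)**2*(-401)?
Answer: 2651950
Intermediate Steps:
O = -90225 (O = (-5 + 20)**2*(-401) = 15**2*(-401) = 225*(-401) = -90225)
(v(-1493) + O) + k = (-1412*(-1493) - 90225) + 634059 = (2108116 - 90225) + 634059 = 2017891 + 634059 = 2651950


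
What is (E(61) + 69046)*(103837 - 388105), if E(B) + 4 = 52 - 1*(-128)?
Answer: -19677599496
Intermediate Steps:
E(B) = 176 (E(B) = -4 + (52 - 1*(-128)) = -4 + (52 + 128) = -4 + 180 = 176)
(E(61) + 69046)*(103837 - 388105) = (176 + 69046)*(103837 - 388105) = 69222*(-284268) = -19677599496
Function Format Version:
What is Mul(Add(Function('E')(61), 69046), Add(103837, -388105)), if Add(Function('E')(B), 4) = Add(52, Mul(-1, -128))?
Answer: -19677599496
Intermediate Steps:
Function('E')(B) = 176 (Function('E')(B) = Add(-4, Add(52, Mul(-1, -128))) = Add(-4, Add(52, 128)) = Add(-4, 180) = 176)
Mul(Add(Function('E')(61), 69046), Add(103837, -388105)) = Mul(Add(176, 69046), Add(103837, -388105)) = Mul(69222, -284268) = -19677599496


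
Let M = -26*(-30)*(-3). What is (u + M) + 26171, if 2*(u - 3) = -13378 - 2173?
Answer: 32117/2 ≈ 16059.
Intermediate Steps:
M = -2340 (M = 780*(-3) = -2340)
u = -15545/2 (u = 3 + (-13378 - 2173)/2 = 3 + (½)*(-15551) = 3 - 15551/2 = -15545/2 ≈ -7772.5)
(u + M) + 26171 = (-15545/2 - 2340) + 26171 = -20225/2 + 26171 = 32117/2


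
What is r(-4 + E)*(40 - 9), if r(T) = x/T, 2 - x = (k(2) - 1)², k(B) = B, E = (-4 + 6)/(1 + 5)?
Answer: -93/11 ≈ -8.4545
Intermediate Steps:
E = ⅓ (E = 2/6 = 2*(⅙) = ⅓ ≈ 0.33333)
x = 1 (x = 2 - (2 - 1)² = 2 - 1*1² = 2 - 1*1 = 2 - 1 = 1)
r(T) = 1/T
r(-4 + E)*(40 - 9) = (40 - 9)/(-4 + ⅓) = 31/(-11/3) = -3/11*31 = -93/11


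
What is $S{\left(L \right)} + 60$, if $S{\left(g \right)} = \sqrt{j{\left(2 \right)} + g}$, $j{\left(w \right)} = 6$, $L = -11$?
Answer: $60 + i \sqrt{5} \approx 60.0 + 2.2361 i$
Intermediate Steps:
$S{\left(g \right)} = \sqrt{6 + g}$
$S{\left(L \right)} + 60 = \sqrt{6 - 11} + 60 = \sqrt{-5} + 60 = i \sqrt{5} + 60 = 60 + i \sqrt{5}$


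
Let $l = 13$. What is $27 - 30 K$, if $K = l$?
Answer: $-363$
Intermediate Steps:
$K = 13$
$27 - 30 K = 27 - 390 = -363$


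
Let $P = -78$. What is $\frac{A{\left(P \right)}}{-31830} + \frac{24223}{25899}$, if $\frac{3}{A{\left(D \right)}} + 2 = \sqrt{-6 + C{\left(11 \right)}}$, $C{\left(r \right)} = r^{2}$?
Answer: $\frac{4754602922}{5083585215} - \frac{\sqrt{115}}{1177710} \approx 0.93528$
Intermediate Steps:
$A{\left(D \right)} = \frac{3}{-2 + \sqrt{115}}$ ($A{\left(D \right)} = \frac{3}{-2 + \sqrt{-6 + 11^{2}}} = \frac{3}{-2 + \sqrt{-6 + 121}} = \frac{3}{-2 + \sqrt{115}}$)
$\frac{A{\left(P \right)}}{-31830} + \frac{24223}{25899} = \frac{\frac{2}{37} + \frac{\sqrt{115}}{37}}{-31830} + \frac{24223}{25899} = \left(\frac{2}{37} + \frac{\sqrt{115}}{37}\right) \left(- \frac{1}{31830}\right) + 24223 \cdot \frac{1}{25899} = \left(- \frac{1}{588855} - \frac{\sqrt{115}}{1177710}\right) + \frac{24223}{25899} = \frac{4754602922}{5083585215} - \frac{\sqrt{115}}{1177710}$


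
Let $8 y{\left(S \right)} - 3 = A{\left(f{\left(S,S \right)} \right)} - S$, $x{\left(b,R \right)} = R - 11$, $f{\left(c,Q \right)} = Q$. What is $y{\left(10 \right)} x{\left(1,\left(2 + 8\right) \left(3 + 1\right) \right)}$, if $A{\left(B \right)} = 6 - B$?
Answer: $- \frac{319}{8} \approx -39.875$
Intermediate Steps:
$x{\left(b,R \right)} = -11 + R$
$y{\left(S \right)} = \frac{9}{8} - \frac{S}{4}$ ($y{\left(S \right)} = \frac{3}{8} + \frac{\left(6 - S\right) - S}{8} = \frac{3}{8} + \frac{6 - 2 S}{8} = \frac{3}{8} - \left(- \frac{3}{4} + \frac{S}{4}\right) = \frac{9}{8} - \frac{S}{4}$)
$y{\left(10 \right)} x{\left(1,\left(2 + 8\right) \left(3 + 1\right) \right)} = \left(\frac{9}{8} - \frac{5}{2}\right) \left(-11 + \left(2 + 8\right) \left(3 + 1\right)\right) = \left(\frac{9}{8} - \frac{5}{2}\right) \left(-11 + 10 \cdot 4\right) = - \frac{11 \left(-11 + 40\right)}{8} = \left(- \frac{11}{8}\right) 29 = - \frac{319}{8}$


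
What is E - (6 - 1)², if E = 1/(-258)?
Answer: -6451/258 ≈ -25.004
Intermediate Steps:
E = -1/258 ≈ -0.0038760
E - (6 - 1)² = -1/258 - (6 - 1)² = -1/258 - 1*5² = -1/258 - 1*25 = -1/258 - 25 = -6451/258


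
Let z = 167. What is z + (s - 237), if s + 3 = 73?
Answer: 0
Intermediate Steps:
s = 70 (s = -3 + 73 = 70)
z + (s - 237) = 167 + (70 - 237) = 167 - 167 = 0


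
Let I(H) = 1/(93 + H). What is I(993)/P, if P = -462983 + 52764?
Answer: -1/445497834 ≈ -2.2447e-9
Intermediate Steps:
P = -410219
I(993)/P = 1/((93 + 993)*(-410219)) = -1/410219/1086 = (1/1086)*(-1/410219) = -1/445497834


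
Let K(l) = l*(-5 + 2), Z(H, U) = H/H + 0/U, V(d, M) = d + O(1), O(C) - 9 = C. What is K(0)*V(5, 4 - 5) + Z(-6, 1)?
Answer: 1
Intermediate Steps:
O(C) = 9 + C
V(d, M) = 10 + d (V(d, M) = d + (9 + 1) = d + 10 = 10 + d)
Z(H, U) = 1 (Z(H, U) = 1 + 0 = 1)
K(l) = -3*l (K(l) = l*(-3) = -3*l)
K(0)*V(5, 4 - 5) + Z(-6, 1) = (-3*0)*(10 + 5) + 1 = 0*15 + 1 = 0 + 1 = 1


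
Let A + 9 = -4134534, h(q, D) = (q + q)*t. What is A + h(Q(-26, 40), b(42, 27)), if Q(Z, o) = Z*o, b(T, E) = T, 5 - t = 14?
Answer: -4115823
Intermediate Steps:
t = -9 (t = 5 - 1*14 = 5 - 14 = -9)
h(q, D) = -18*q (h(q, D) = (q + q)*(-9) = (2*q)*(-9) = -18*q)
A = -4134543 (A = -9 - 4134534 = -4134543)
A + h(Q(-26, 40), b(42, 27)) = -4134543 - (-468)*40 = -4134543 - 18*(-1040) = -4134543 + 18720 = -4115823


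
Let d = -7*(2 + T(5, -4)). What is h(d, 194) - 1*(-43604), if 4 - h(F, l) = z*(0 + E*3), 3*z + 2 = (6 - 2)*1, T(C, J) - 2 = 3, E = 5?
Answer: 43598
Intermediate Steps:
T(C, J) = 5 (T(C, J) = 2 + 3 = 5)
d = -49 (d = -7*(2 + 5) = -7*7 = -49)
z = ⅔ (z = -⅔ + ((6 - 2)*1)/3 = -⅔ + (4*1)/3 = -⅔ + (⅓)*4 = -⅔ + 4/3 = ⅔ ≈ 0.66667)
h(F, l) = -6 (h(F, l) = 4 - 2*(0 + 5*3)/3 = 4 - 2*(0 + 15)/3 = 4 - 2*15/3 = 4 - 1*10 = 4 - 10 = -6)
h(d, 194) - 1*(-43604) = -6 - 1*(-43604) = -6 + 43604 = 43598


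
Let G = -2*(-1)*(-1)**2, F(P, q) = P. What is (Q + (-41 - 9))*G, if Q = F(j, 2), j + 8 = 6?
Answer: -104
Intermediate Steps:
j = -2 (j = -8 + 6 = -2)
Q = -2
G = 2 (G = 2*1 = 2)
(Q + (-41 - 9))*G = (-2 + (-41 - 9))*2 = (-2 - 50)*2 = -52*2 = -104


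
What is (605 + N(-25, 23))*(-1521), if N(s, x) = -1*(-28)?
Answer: -962793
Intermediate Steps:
N(s, x) = 28
(605 + N(-25, 23))*(-1521) = (605 + 28)*(-1521) = 633*(-1521) = -962793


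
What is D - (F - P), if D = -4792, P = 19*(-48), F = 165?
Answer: -5869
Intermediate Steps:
P = -912
D - (F - P) = -4792 - (165 - 1*(-912)) = -4792 - (165 + 912) = -4792 - 1*1077 = -4792 - 1077 = -5869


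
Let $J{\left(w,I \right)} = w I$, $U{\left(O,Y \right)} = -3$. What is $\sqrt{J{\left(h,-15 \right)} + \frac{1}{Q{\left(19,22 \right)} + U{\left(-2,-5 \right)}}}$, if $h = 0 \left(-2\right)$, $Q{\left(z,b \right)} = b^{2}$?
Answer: $\frac{\sqrt{481}}{481} \approx 0.045596$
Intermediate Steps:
$h = 0$
$J{\left(w,I \right)} = I w$
$\sqrt{J{\left(h,-15 \right)} + \frac{1}{Q{\left(19,22 \right)} + U{\left(-2,-5 \right)}}} = \sqrt{\left(-15\right) 0 + \frac{1}{22^{2} - 3}} = \sqrt{0 + \frac{1}{484 - 3}} = \sqrt{0 + \frac{1}{481}} = \sqrt{\frac{1}{481}} = \frac{\sqrt{481}}{481}$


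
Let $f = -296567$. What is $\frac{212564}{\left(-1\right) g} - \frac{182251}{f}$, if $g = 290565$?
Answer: $- \frac{916700543}{7833817305} \approx -0.11702$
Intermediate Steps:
$\frac{212564}{\left(-1\right) g} - \frac{182251}{f} = \frac{212564}{\left(-1\right) 290565} - \frac{182251}{-296567} = \frac{212564}{-290565} - - \frac{182251}{296567} = 212564 \left(- \frac{1}{290565}\right) + \frac{182251}{296567} = - \frac{19324}{26415} + \frac{182251}{296567} = - \frac{916700543}{7833817305}$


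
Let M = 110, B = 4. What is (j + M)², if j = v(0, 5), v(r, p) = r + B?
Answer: 12996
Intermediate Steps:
v(r, p) = 4 + r (v(r, p) = r + 4 = 4 + r)
j = 4 (j = 4 + 0 = 4)
(j + M)² = (4 + 110)² = 114² = 12996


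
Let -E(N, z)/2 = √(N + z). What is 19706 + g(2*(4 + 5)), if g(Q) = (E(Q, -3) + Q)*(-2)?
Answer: 19670 + 4*√15 ≈ 19686.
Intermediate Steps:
E(N, z) = -2*√(N + z)
g(Q) = -2*Q + 4*√(-3 + Q) (g(Q) = (-2*√(Q - 3) + Q)*(-2) = (-2*√(-3 + Q) + Q)*(-2) = (Q - 2*√(-3 + Q))*(-2) = -2*Q + 4*√(-3 + Q))
19706 + g(2*(4 + 5)) = 19706 + (-4*(4 + 5) + 4*√(-3 + 2*(4 + 5))) = 19706 + (-4*9 + 4*√(-3 + 2*9)) = 19706 + (-2*18 + 4*√(-3 + 18)) = 19706 + (-36 + 4*√15) = 19670 + 4*√15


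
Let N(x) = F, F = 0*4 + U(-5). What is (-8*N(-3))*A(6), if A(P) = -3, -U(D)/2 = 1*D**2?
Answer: -1200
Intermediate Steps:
U(D) = -2*D**2
F = -50 (F = 0*4 - 2*(-5)**2 = 0 - 2*25 = 0 - 50 = -50)
N(x) = -50
(-8*N(-3))*A(6) = -8*(-50)*(-3) = 400*(-3) = -1200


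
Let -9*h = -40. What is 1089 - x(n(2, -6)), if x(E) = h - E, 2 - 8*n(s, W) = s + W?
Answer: 39071/36 ≈ 1085.3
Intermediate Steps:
h = 40/9 (h = -1/9*(-40) = 40/9 ≈ 4.4444)
n(s, W) = 1/4 - W/8 - s/8 (n(s, W) = 1/4 - (s + W)/8 = 1/4 - (W + s)/8 = 1/4 + (-W/8 - s/8) = 1/4 - W/8 - s/8)
x(E) = 40/9 - E
1089 - x(n(2, -6)) = 1089 - (40/9 - (1/4 - 1/8*(-6) - 1/8*2)) = 1089 - (40/9 - (1/4 + 3/4 - 1/4)) = 1089 - (40/9 - 1*3/4) = 1089 - (40/9 - 3/4) = 1089 - 1*133/36 = 1089 - 133/36 = 39071/36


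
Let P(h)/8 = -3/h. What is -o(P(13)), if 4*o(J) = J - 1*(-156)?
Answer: -501/13 ≈ -38.538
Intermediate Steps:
P(h) = -24/h (P(h) = 8*(-3/h) = -24/h)
o(J) = 39 + J/4 (o(J) = (J - 1*(-156))/4 = (J + 156)/4 = (156 + J)/4 = 39 + J/4)
-o(P(13)) = -(39 + (-24/13)/4) = -(39 + (-24*1/13)/4) = -(39 + (¼)*(-24/13)) = -(39 - 6/13) = -1*501/13 = -501/13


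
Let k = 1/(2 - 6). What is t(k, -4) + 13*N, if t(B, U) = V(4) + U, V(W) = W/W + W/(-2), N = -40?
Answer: -525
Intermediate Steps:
k = -¼ (k = 1/(-4) = -¼ ≈ -0.25000)
V(W) = 1 - W/2 (V(W) = 1 + W*(-½) = 1 - W/2)
t(B, U) = -1 + U (t(B, U) = (1 - ½*4) + U = (1 - 2) + U = -1 + U)
t(k, -4) + 13*N = (-1 - 4) + 13*(-40) = -5 - 520 = -525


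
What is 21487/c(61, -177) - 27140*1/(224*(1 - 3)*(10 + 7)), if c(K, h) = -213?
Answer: -39466043/405552 ≈ -97.314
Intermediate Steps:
21487/c(61, -177) - 27140*1/(224*(1 - 3)*(10 + 7)) = 21487/(-213) - 27140*1/(224*(1 - 3)*(10 + 7)) = 21487*(-1/213) - 27140/((14*(-2*17))*16) = -21487/213 - 27140/((14*(-34))*16) = -21487/213 - 27140/((-476*16)) = -21487/213 - 27140/(-7616) = -21487/213 - 27140*(-1/7616) = -21487/213 + 6785/1904 = -39466043/405552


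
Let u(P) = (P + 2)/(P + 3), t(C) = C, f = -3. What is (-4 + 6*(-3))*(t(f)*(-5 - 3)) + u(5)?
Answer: -4217/8 ≈ -527.13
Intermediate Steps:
u(P) = (2 + P)/(3 + P)
(-4 + 6*(-3))*(t(f)*(-5 - 3)) + u(5) = (-4 + 6*(-3))*(-3*(-5 - 3)) + (2 + 5)/(3 + 5) = (-4 - 18)*(-3*(-8)) + 7/8 = -22*24 + (1/8)*7 = -528 + 7/8 = -4217/8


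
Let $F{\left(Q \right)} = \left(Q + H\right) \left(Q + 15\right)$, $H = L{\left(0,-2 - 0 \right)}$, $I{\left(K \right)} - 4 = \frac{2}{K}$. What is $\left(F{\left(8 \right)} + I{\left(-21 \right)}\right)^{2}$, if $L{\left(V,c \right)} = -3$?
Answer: $\frac{6235009}{441} \approx 14138.0$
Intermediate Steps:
$I{\left(K \right)} = 4 + \frac{2}{K}$
$H = -3$
$F{\left(Q \right)} = \left(-3 + Q\right) \left(15 + Q\right)$ ($F{\left(Q \right)} = \left(Q - 3\right) \left(Q + 15\right) = \left(-3 + Q\right) \left(15 + Q\right)$)
$\left(F{\left(8 \right)} + I{\left(-21 \right)}\right)^{2} = \left(\left(-45 + 8^{2} + 12 \cdot 8\right) + \left(4 + \frac{2}{-21}\right)\right)^{2} = \left(\left(-45 + 64 + 96\right) + \left(4 + 2 \left(- \frac{1}{21}\right)\right)\right)^{2} = \left(115 + \left(4 - \frac{2}{21}\right)\right)^{2} = \left(115 + \frac{82}{21}\right)^{2} = \left(\frac{2497}{21}\right)^{2} = \frac{6235009}{441}$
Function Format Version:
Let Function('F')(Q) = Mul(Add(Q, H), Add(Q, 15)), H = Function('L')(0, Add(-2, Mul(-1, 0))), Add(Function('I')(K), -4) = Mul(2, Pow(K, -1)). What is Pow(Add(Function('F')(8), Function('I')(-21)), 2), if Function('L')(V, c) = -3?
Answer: Rational(6235009, 441) ≈ 14138.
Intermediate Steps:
Function('I')(K) = Add(4, Mul(2, Pow(K, -1)))
H = -3
Function('F')(Q) = Mul(Add(-3, Q), Add(15, Q)) (Function('F')(Q) = Mul(Add(Q, -3), Add(Q, 15)) = Mul(Add(-3, Q), Add(15, Q)))
Pow(Add(Function('F')(8), Function('I')(-21)), 2) = Pow(Add(Add(-45, Pow(8, 2), Mul(12, 8)), Add(4, Mul(2, Pow(-21, -1)))), 2) = Pow(Add(Add(-45, 64, 96), Add(4, Mul(2, Rational(-1, 21)))), 2) = Pow(Add(115, Add(4, Rational(-2, 21))), 2) = Pow(Add(115, Rational(82, 21)), 2) = Pow(Rational(2497, 21), 2) = Rational(6235009, 441)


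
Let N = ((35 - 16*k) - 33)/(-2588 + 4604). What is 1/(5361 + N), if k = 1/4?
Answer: 1008/5403887 ≈ 0.00018653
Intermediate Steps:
k = ¼ ≈ 0.25000
N = -1/1008 (N = ((35 - 16*¼) - 33)/(-2588 + 4604) = ((35 - 4) - 33)/2016 = (31 - 33)*(1/2016) = -2*1/2016 = -1/1008 ≈ -0.00099206)
1/(5361 + N) = 1/(5361 - 1/1008) = 1/(5403887/1008) = 1008/5403887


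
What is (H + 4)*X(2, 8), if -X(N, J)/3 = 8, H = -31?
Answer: 648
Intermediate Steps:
X(N, J) = -24 (X(N, J) = -3*8 = -24)
(H + 4)*X(2, 8) = (-31 + 4)*(-24) = -27*(-24) = 648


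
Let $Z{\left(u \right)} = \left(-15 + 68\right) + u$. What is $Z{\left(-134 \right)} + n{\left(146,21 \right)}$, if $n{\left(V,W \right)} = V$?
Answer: $65$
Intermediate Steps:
$Z{\left(u \right)} = 53 + u$
$Z{\left(-134 \right)} + n{\left(146,21 \right)} = \left(53 - 134\right) + 146 = -81 + 146 = 65$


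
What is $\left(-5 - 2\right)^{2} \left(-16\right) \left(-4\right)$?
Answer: $3136$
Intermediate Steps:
$\left(-5 - 2\right)^{2} \left(-16\right) \left(-4\right) = \left(-7\right)^{2} \left(-16\right) \left(-4\right) = 49 \left(-16\right) \left(-4\right) = \left(-784\right) \left(-4\right) = 3136$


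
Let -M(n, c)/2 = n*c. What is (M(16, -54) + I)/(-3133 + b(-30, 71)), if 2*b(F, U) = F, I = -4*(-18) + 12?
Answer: -453/787 ≈ -0.57560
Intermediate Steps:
I = 84 (I = 72 + 12 = 84)
b(F, U) = F/2
M(n, c) = -2*c*n (M(n, c) = -2*n*c = -2*c*n)
(M(16, -54) + I)/(-3133 + b(-30, 71)) = (-2*(-54)*16 + 84)/(-3133 + (½)*(-30)) = (1728 + 84)/(-3133 - 15) = 1812/(-3148) = 1812*(-1/3148) = -453/787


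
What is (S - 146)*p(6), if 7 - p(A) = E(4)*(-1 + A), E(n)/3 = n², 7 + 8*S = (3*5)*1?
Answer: 33785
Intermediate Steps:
S = 1 (S = -7/8 + ((3*5)*1)/8 = -7/8 + (15*1)/8 = -7/8 + (⅛)*15 = -7/8 + 15/8 = 1)
E(n) = 3*n²
p(A) = 55 - 48*A (p(A) = 7 - 3*4²*(-1 + A) = 7 - 3*16*(-1 + A) = 7 - 48*(-1 + A) = 7 - (-48 + 48*A) = 7 + (48 - 48*A) = 55 - 48*A)
(S - 146)*p(6) = (1 - 146)*(55 - 48*6) = -145*(55 - 288) = -145*(-233) = 33785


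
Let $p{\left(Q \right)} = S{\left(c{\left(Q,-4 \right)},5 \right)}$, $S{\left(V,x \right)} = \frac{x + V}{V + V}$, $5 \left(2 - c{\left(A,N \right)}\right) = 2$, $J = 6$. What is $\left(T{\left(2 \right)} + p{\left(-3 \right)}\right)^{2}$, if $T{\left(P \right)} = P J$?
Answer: $\frac{50625}{256} \approx 197.75$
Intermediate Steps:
$c{\left(A,N \right)} = \frac{8}{5}$ ($c{\left(A,N \right)} = 2 - \frac{2}{5} = \frac{8}{5}$)
$S{\left(V,x \right)} = \frac{V + x}{2 V}$
$p{\left(Q \right)} = \frac{33}{16}$ ($p{\left(Q \right)} = \frac{\frac{8}{5} + 5}{2 \cdot \frac{8}{5}} = \frac{1}{2} \cdot \frac{5}{8} \cdot \frac{33}{5} = \frac{33}{16}$)
$T{\left(P \right)} = 6 P$ ($T{\left(P \right)} = P 6 = 6 P$)
$\left(T{\left(2 \right)} + p{\left(-3 \right)}\right)^{2} = \left(6 \cdot 2 + \frac{33}{16}\right)^{2} = \left(12 + \frac{33}{16}\right)^{2} = \left(\frac{225}{16}\right)^{2} = \frac{50625}{256}$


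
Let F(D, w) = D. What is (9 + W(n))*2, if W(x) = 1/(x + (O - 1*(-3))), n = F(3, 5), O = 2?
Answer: 73/4 ≈ 18.250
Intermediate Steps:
n = 3
W(x) = 1/(5 + x) (W(x) = 1/(x + (2 - 1*(-3))) = 1/(x + (2 + 3)) = 1/(x + 5) = 1/(5 + x))
(9 + W(n))*2 = (9 + 1/(5 + 3))*2 = (9 + 1/8)*2 = (73/8)*2 = 73/4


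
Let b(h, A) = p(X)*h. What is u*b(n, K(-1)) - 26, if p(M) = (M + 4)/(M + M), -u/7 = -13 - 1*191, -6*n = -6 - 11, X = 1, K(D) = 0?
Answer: 10089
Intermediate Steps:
n = 17/6 (n = -(-6 - 11)/6 = -⅙*(-17) = 17/6 ≈ 2.8333)
u = 1428 (u = -7*(-13 - 1*191) = -7*(-13 - 191) = -7*(-204) = 1428)
p(M) = (4 + M)/(2*M) (p(M) = (4 + M)/((2*M)) = (4 + M)*(1/(2*M)) = (4 + M)/(2*M))
b(h, A) = 5*h/2 (b(h, A) = ((½)*(4 + 1)/1)*h = ((½)*1*5)*h = 5*h/2)
u*b(n, K(-1)) - 26 = 1428*((5/2)*(17/6)) - 26 = 1428*(85/12) - 26 = 10115 - 26 = 10089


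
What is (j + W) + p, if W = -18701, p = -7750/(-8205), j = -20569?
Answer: -64440520/1641 ≈ -39269.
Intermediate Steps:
p = 1550/1641 (p = -7750*(-1/8205) = 1550/1641 ≈ 0.94455)
(j + W) + p = (-20569 - 18701) + 1550/1641 = -39270 + 1550/1641 = -64440520/1641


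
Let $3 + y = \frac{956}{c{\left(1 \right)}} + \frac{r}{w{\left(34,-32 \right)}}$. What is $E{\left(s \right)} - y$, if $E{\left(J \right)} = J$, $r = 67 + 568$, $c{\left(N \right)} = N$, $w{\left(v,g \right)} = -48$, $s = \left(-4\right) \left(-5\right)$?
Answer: $- \frac{44149}{48} \approx -919.77$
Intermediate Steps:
$s = 20$
$r = 635$
$y = \frac{45109}{48}$ ($y = -3 + \left(\frac{956}{1} + \frac{635}{-48}\right) = -3 + \left(956 \cdot 1 + 635 \left(- \frac{1}{48}\right)\right) = -3 + \left(956 - \frac{635}{48}\right) = -3 + \frac{45253}{48} = \frac{45109}{48} \approx 939.77$)
$E{\left(s \right)} - y = 20 - \frac{45109}{48} = - \frac{44149}{48}$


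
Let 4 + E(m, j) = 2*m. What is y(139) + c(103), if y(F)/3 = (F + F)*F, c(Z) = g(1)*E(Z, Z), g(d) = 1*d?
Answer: 116128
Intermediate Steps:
E(m, j) = -4 + 2*m
g(d) = d
c(Z) = -4 + 2*Z (c(Z) = 1*(-4 + 2*Z) = -4 + 2*Z)
y(F) = 6*F**2 (y(F) = 3*((F + F)*F) = 3*((2*F)*F) = 3*(2*F**2) = 6*F**2)
y(139) + c(103) = 6*139**2 + (-4 + 2*103) = 6*19321 + (-4 + 206) = 115926 + 202 = 116128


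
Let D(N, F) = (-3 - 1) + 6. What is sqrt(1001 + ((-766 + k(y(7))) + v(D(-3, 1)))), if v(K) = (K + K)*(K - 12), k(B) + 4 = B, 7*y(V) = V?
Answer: 8*sqrt(3) ≈ 13.856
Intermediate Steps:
y(V) = V/7
D(N, F) = 2 (D(N, F) = -4 + 6 = 2)
k(B) = -4 + B
v(K) = 2*K*(-12 + K) (v(K) = (2*K)*(-12 + K) = 2*K*(-12 + K))
sqrt(1001 + ((-766 + k(y(7))) + v(D(-3, 1)))) = sqrt(1001 + ((-766 + (-4 + (1/7)*7)) + 2*2*(-12 + 2))) = sqrt(1001 + ((-766 + (-4 + 1)) + 2*2*(-10))) = sqrt(1001 + ((-766 - 3) - 40)) = sqrt(1001 + (-769 - 40)) = sqrt(1001 - 809) = sqrt(192) = 8*sqrt(3)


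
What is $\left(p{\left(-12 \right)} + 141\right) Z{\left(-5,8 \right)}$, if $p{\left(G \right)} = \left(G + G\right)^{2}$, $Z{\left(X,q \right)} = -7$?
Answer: $-5019$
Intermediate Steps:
$p{\left(G \right)} = 4 G^{2}$ ($p{\left(G \right)} = \left(2 G\right)^{2} = 4 G^{2}$)
$\left(p{\left(-12 \right)} + 141\right) Z{\left(-5,8 \right)} = \left(4 \left(-12\right)^{2} + 141\right) \left(-7\right) = \left(4 \cdot 144 + 141\right) \left(-7\right) = \left(576 + 141\right) \left(-7\right) = 717 \left(-7\right) = -5019$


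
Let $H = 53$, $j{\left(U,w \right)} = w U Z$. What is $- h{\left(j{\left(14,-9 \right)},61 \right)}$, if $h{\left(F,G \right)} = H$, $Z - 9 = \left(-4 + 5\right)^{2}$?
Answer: $-53$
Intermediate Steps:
$Z = 10$ ($Z = 9 + \left(-4 + 5\right)^{2} = 9 + 1^{2} = 9 + 1 = 10$)
$j{\left(U,w \right)} = 10 U w$ ($j{\left(U,w \right)} = w U 10 = U w 10 = 10 U w$)
$h{\left(F,G \right)} = 53$
$- h{\left(j{\left(14,-9 \right)},61 \right)} = \left(-1\right) 53 = -53$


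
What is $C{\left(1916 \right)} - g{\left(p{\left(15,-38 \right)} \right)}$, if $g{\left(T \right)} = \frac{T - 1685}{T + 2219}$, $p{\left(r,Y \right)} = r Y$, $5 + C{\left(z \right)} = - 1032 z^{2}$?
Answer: $- \frac{6247285632998}{1649} \approx -3.7885 \cdot 10^{9}$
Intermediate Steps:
$C{\left(z \right)} = -5 - 1032 z^{2}$
$p{\left(r,Y \right)} = Y r$
$g{\left(T \right)} = \frac{-1685 + T}{2219 + T}$
$C{\left(1916 \right)} - g{\left(p{\left(15,-38 \right)} \right)} = \left(-5 - 1032 \cdot 1916^{2}\right) - \frac{-1685 - 570}{2219 - 570} = \left(-5 - 3788529792\right) - \frac{-1685 - 570}{2219 - 570} = \left(-5 - 3788529792\right) - \frac{1}{1649} \left(-2255\right) = -3788529797 - \frac{1}{1649} \left(-2255\right) = -3788529797 - - \frac{2255}{1649} = -3788529797 + \frac{2255}{1649} = - \frac{6247285632998}{1649}$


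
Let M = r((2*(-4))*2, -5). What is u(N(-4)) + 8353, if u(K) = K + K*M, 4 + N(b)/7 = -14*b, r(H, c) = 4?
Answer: 10173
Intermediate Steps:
M = 4
N(b) = -28 - 98*b (N(b) = -28 + 7*(-14*b) = -28 - 98*b)
u(K) = 5*K (u(K) = K + K*4 = K + 4*K = 5*K)
u(N(-4)) + 8353 = 5*(-28 - 98*(-4)) + 8353 = 5*(-28 + 392) + 8353 = 5*364 + 8353 = 1820 + 8353 = 10173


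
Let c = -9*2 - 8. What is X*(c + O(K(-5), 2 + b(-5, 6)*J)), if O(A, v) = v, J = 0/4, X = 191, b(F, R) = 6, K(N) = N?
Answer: -4584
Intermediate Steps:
J = 0 (J = 0*(¼) = 0)
c = -26 (c = -18 - 8 = -26)
X*(c + O(K(-5), 2 + b(-5, 6)*J)) = 191*(-26 + (2 + 6*0)) = 191*(-26 + (2 + 0)) = 191*(-26 + 2) = 191*(-24) = -4584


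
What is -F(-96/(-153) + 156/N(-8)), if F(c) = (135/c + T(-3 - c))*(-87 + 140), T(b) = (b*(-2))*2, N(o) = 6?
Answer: -453621011/69258 ≈ -6549.7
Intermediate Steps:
T(b) = -4*b (T(b) = -2*b*2 = -4*b)
F(c) = 636 + 212*c + 7155/c (F(c) = (135/c - 4*(-3 - c))*(-87 + 140) = (135/c + (12 + 4*c))*53 = (12 + 4*c + 135/c)*53 = 636 + 212*c + 7155/c)
-F(-96/(-153) + 156/N(-8)) = -(636 + 212*(-96/(-153) + 156/6) + 7155/(-96/(-153) + 156/6)) = -(636 + 212*(-96*(-1/153) + 156*(⅙)) + 7155/(-96*(-1/153) + 156*(⅙))) = -(636 + 212*(32/51 + 26) + 7155/(32/51 + 26)) = -(636 + 212*(1358/51) + 7155/(1358/51)) = -(636 + 287896/51 + 7155*(51/1358)) = -(636 + 287896/51 + 364905/1358) = -1*453621011/69258 = -453621011/69258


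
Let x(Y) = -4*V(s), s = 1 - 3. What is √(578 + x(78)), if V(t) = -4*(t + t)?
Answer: √514 ≈ 22.672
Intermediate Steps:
s = -2
V(t) = -8*t
x(Y) = -64 (x(Y) = -(-32)*(-2) = -4*16 = -64)
√(578 + x(78)) = √(578 - 64) = √514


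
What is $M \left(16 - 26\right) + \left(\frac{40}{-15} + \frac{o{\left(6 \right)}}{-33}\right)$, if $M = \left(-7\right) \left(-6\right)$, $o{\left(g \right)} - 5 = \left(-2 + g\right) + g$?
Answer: $- \frac{13963}{33} \approx -423.12$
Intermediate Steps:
$o{\left(g \right)} = 3 + 2 g$ ($o{\left(g \right)} = 5 + \left(\left(-2 + g\right) + g\right) = 5 + \left(-2 + 2 g\right) = 3 + 2 g$)
$M = 42$
$M \left(16 - 26\right) + \left(\frac{40}{-15} + \frac{o{\left(6 \right)}}{-33}\right) = 42 \left(16 - 26\right) + \left(\frac{40}{-15} + \frac{3 + 2 \cdot 6}{-33}\right) = 42 \left(16 - 26\right) + \left(40 \left(- \frac{1}{15}\right) + \left(3 + 12\right) \left(- \frac{1}{33}\right)\right) = 42 \left(-10\right) + \left(- \frac{8}{3} + 15 \left(- \frac{1}{33}\right)\right) = -420 - \frac{103}{33} = - \frac{13963}{33}$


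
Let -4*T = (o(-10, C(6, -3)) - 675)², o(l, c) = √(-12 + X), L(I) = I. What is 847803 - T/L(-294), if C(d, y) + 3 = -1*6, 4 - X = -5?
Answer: 166093451/196 + 225*I*√3/196 ≈ 8.4742e+5 + 1.9883*I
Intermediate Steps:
X = 9 (X = 4 - 1*(-5) = 4 + 5 = 9)
C(d, y) = -9 (C(d, y) = -3 - 1*6 = -3 - 6 = -9)
o(l, c) = I*√3 (o(l, c) = √(-12 + 9) = √(-3) = I*√3)
T = -(-675 + I*√3)²/4 (T = -(I*√3 - 675)²/4 = -(-675 + I*√3)²/4 ≈ -1.1391e+5 + 584.57*I)
847803 - T/L(-294) = 847803 - (-227811/2 + 675*I*√3/2)/(-294) = 847803 - (-227811/2 + 675*I*√3/2)*(-1)/294 = 847803 - (75937/196 - 225*I*√3/196) = 847803 + (-75937/196 + 225*I*√3/196) = 166093451/196 + 225*I*√3/196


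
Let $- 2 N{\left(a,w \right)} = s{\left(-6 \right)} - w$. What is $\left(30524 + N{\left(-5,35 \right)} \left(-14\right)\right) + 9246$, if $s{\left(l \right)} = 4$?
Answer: $39553$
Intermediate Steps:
$N{\left(a,w \right)} = -2 + \frac{w}{2}$ ($N{\left(a,w \right)} = - \frac{4 - w}{2} = -2 + \frac{w}{2}$)
$\left(30524 + N{\left(-5,35 \right)} \left(-14\right)\right) + 9246 = \left(30524 + \left(-2 + \frac{1}{2} \cdot 35\right) \left(-14\right)\right) + 9246 = \left(30524 + \left(-2 + \frac{35}{2}\right) \left(-14\right)\right) + 9246 = \left(30524 + \frac{31}{2} \left(-14\right)\right) + 9246 = \left(30524 - 217\right) + 9246 = 30307 + 9246 = 39553$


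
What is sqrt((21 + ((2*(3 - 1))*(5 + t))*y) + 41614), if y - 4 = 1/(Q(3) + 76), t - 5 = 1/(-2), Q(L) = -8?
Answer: sqrt(48306418)/34 ≈ 204.42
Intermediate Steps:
t = 9/2 (t = 5 + 1/(-2) = 5 - 1/2 = 9/2 ≈ 4.5000)
y = 273/68 (y = 4 + 1/(-8 + 76) = 4 + 1/68 = 273/68 ≈ 4.0147)
sqrt((21 + ((2*(3 - 1))*(5 + t))*y) + 41614) = sqrt((21 + ((2*(3 - 1))*(5 + 9/2))*(273/68)) + 41614) = sqrt((21 + ((2*2)*(19/2))*(273/68)) + 41614) = sqrt((21 + (4*(19/2))*(273/68)) + 41614) = sqrt((21 + 38*(273/68)) + 41614) = sqrt((21 + 5187/34) + 41614) = sqrt(5901/34 + 41614) = sqrt(1420777/34) = sqrt(48306418)/34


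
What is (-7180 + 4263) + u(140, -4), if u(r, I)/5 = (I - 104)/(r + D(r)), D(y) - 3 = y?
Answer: -826051/283 ≈ -2918.9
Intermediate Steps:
D(y) = 3 + y
u(r, I) = 5*(-104 + I)/(3 + 2*r) (u(r, I) = 5*((I - 104)/(r + (3 + r))) = 5*((-104 + I)/(3 + 2*r)) = 5*(-104 + I)/(3 + 2*r))
(-7180 + 4263) + u(140, -4) = (-7180 + 4263) + 5*(-104 - 4)/(3 + 2*140) = -2917 + 5*(-108)/(3 + 280) = -2917 + 5*(-108)/283 = -2917 + 5*(1/283)*(-108) = -2917 - 540/283 = -826051/283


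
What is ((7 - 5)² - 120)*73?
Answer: -8468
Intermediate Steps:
((7 - 5)² - 120)*73 = (2² - 120)*73 = (4 - 120)*73 = -116*73 = -8468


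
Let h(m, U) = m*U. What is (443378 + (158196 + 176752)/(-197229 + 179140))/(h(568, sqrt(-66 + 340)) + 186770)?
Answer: 124823522412365/52450011087603 - 379610005516*sqrt(274)/52450011087603 ≈ 2.2601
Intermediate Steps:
h(m, U) = U*m
(443378 + (158196 + 176752)/(-197229 + 179140))/(h(568, sqrt(-66 + 340)) + 186770) = (443378 + (158196 + 176752)/(-197229 + 179140))/(sqrt(-66 + 340)*568 + 186770) = (443378 + 334948/(-18089))/(sqrt(274)*568 + 186770) = (443378 + 334948*(-1/18089))/(568*sqrt(274) + 186770) = (443378 - 334948/18089)/(186770 + 568*sqrt(274)) = 8019929694/(18089*(186770 + 568*sqrt(274)))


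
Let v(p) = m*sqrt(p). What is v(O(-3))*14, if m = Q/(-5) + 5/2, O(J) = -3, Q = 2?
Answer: 147*I*sqrt(3)/5 ≈ 50.922*I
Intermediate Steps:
m = 21/10 (m = 2/(-5) + 5/2 = 2*(-1/5) + 5*(1/2) = -2/5 + 5/2 = 21/10 ≈ 2.1000)
v(p) = 21*sqrt(p)/10
v(O(-3))*14 = (21*sqrt(-3)/10)*14 = (21*(I*sqrt(3))/10)*14 = (21*I*sqrt(3)/10)*14 = 147*I*sqrt(3)/5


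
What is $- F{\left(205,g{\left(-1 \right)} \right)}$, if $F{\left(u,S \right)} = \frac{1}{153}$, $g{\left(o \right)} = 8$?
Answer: $- \frac{1}{153} \approx -0.0065359$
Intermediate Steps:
$F{\left(u,S \right)} = \frac{1}{153}$
$- F{\left(205,g{\left(-1 \right)} \right)} = \left(-1\right) \frac{1}{153} = - \frac{1}{153}$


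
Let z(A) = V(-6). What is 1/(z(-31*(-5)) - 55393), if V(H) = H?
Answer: -1/55399 ≈ -1.8051e-5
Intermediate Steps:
z(A) = -6
1/(z(-31*(-5)) - 55393) = 1/(-6 - 55393) = 1/(-55399) = -1/55399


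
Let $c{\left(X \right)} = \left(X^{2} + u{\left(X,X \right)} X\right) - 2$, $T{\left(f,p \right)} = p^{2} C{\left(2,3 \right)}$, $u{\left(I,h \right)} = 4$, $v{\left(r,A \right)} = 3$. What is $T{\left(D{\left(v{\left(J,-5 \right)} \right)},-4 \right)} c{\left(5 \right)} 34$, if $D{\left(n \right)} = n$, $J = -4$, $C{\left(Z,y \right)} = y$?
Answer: $70176$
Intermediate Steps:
$T{\left(f,p \right)} = 3 p^{2}$ ($T{\left(f,p \right)} = p^{2} \cdot 3 = 3 p^{2}$)
$c{\left(X \right)} = -2 + X^{2} + 4 X$ ($c{\left(X \right)} = \left(X^{2} + 4 X\right) - 2 = -2 + X^{2} + 4 X$)
$T{\left(D{\left(v{\left(J,-5 \right)} \right)},-4 \right)} c{\left(5 \right)} 34 = 3 \left(-4\right)^{2} \left(-2 + 5^{2} + 4 \cdot 5\right) 34 = 3 \cdot 16 \left(-2 + 25 + 20\right) 34 = 48 \cdot 43 \cdot 34 = 2064 \cdot 34 = 70176$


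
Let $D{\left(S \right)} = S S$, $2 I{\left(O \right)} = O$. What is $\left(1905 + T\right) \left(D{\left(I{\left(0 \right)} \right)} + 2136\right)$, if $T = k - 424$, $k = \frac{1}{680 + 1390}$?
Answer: $\frac{1091378876}{345} \approx 3.1634 \cdot 10^{6}$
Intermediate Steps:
$I{\left(O \right)} = \frac{O}{2}$
$k = \frac{1}{2070} \approx 0.00048309$
$T = - \frac{877679}{2070}$ ($T = \frac{1}{2070} - 424 = - \frac{877679}{2070} \approx -424.0$)
$D{\left(S \right)} = S^{2}$
$\left(1905 + T\right) \left(D{\left(I{\left(0 \right)} \right)} + 2136\right) = \left(1905 - \frac{877679}{2070}\right) \left(\left(\frac{1}{2} \cdot 0\right)^{2} + 2136\right) = \frac{3065671 \left(0^{2} + 2136\right)}{2070} = \frac{3065671 \left(0 + 2136\right)}{2070} = \frac{3065671}{2070} \cdot 2136 = \frac{1091378876}{345}$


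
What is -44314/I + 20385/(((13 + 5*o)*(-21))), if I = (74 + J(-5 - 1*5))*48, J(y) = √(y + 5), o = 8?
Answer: (-163080*√5 + 20288167*I)/(8904*(√5 - 74*I)) ≈ -30.78 + 0.37664*I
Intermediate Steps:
J(y) = √(5 + y)
I = 3552 + 48*I*√5 (I = (74 + √(5 + (-5 - 1*5)))*48 = (74 + √(5 + (-5 - 5)))*48 = (74 + √(5 - 10))*48 = (74 + √(-5))*48 = (74 + I*√5)*48 = 3552 + 48*I*√5 ≈ 3552.0 + 107.33*I)
-44314/I + 20385/(((13 + 5*o)*(-21))) = -44314/(3552 + 48*I*√5) + 20385/(((13 + 5*8)*(-21))) = -44314/(3552 + 48*I*√5) + 20385/(((13 + 40)*(-21))) = -44314/(3552 + 48*I*√5) + 20385/((53*(-21))) = -44314/(3552 + 48*I*√5) + 20385/(-1113) = -44314/(3552 + 48*I*√5) + 20385*(-1/1113) = -44314/(3552 + 48*I*√5) - 6795/371 = -6795/371 - 44314/(3552 + 48*I*√5)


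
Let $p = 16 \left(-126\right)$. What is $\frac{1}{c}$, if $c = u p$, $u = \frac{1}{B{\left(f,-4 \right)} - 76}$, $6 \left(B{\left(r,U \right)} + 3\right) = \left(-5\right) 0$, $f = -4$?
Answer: $\frac{79}{2016} \approx 0.039186$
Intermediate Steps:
$p = -2016$
$B{\left(r,U \right)} = -3$ ($B{\left(r,U \right)} = -3 + \frac{\left(-5\right) 0}{6} = -3 + \frac{1}{6} \cdot 0 = -3 + 0 = -3$)
$u = - \frac{1}{79}$ ($u = \frac{1}{-3 - 76} = \frac{1}{-79} = - \frac{1}{79} \approx -0.012658$)
$c = \frac{2016}{79}$ ($c = \left(- \frac{1}{79}\right) \left(-2016\right) = \frac{2016}{79} \approx 25.519$)
$\frac{1}{c} = \frac{1}{\frac{2016}{79}} = \frac{79}{2016}$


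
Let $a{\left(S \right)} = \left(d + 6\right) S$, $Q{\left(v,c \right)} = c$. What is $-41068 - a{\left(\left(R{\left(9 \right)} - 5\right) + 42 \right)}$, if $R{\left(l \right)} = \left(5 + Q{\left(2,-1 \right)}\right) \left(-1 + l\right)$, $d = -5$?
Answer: $-41137$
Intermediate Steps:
$R{\left(l \right)} = -4 + 4 l$ ($R{\left(l \right)} = \left(5 - 1\right) \left(-1 + l\right) = 4 \left(-1 + l\right) = -4 + 4 l$)
$a{\left(S \right)} = S$ ($a{\left(S \right)} = \left(-5 + 6\right) S = 1 S = S$)
$-41068 - a{\left(\left(R{\left(9 \right)} - 5\right) + 42 \right)} = -41068 - \left(\left(\left(-4 + 4 \cdot 9\right) - 5\right) + 42\right) = -41068 - \left(\left(\left(-4 + 36\right) - 5\right) + 42\right) = -41068 - \left(\left(32 - 5\right) + 42\right) = -41068 - \left(27 + 42\right) = -41068 - 69 = -41137$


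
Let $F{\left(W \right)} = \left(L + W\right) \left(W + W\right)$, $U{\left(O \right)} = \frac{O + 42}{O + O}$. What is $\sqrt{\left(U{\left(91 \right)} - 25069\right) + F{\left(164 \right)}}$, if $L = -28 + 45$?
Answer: $\frac{\sqrt{23186618}}{26} \approx 185.2$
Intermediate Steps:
$L = 17$
$U{\left(O \right)} = \frac{42 + O}{2 O}$
$F{\left(W \right)} = 2 W \left(17 + W\right)$ ($F{\left(W \right)} = \left(17 + W\right) \left(W + W\right) = \left(17 + W\right) 2 W = 2 W \left(17 + W\right)$)
$\sqrt{\left(U{\left(91 \right)} - 25069\right) + F{\left(164 \right)}} = \sqrt{\left(\frac{42 + 91}{2 \cdot 91} - 25069\right) + 2 \cdot 164 \left(17 + 164\right)} = \sqrt{\left(\frac{1}{2} \cdot \frac{1}{91} \cdot 133 - 25069\right) + 2 \cdot 164 \cdot 181} = \sqrt{\left(\frac{19}{26} - 25069\right) + 59368} = \sqrt{- \frac{651775}{26} + 59368} = \sqrt{\frac{891793}{26}} = \frac{\sqrt{23186618}}{26}$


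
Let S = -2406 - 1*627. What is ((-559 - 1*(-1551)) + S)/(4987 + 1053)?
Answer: -2041/6040 ≈ -0.33791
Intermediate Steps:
S = -3033 (S = -2406 - 627 = -3033)
((-559 - 1*(-1551)) + S)/(4987 + 1053) = ((-559 - 1*(-1551)) - 3033)/(4987 + 1053) = ((-559 + 1551) - 3033)/6040 = (992 - 3033)*(1/6040) = -2041*1/6040 = -2041/6040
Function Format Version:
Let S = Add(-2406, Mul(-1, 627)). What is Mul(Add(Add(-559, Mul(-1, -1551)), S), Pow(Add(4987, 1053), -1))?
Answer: Rational(-2041, 6040) ≈ -0.33791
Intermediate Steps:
S = -3033 (S = Add(-2406, -627) = -3033)
Mul(Add(Add(-559, Mul(-1, -1551)), S), Pow(Add(4987, 1053), -1)) = Mul(Add(Add(-559, Mul(-1, -1551)), -3033), Pow(Add(4987, 1053), -1)) = Mul(Add(Add(-559, 1551), -3033), Pow(6040, -1)) = Mul(Add(992, -3033), Rational(1, 6040)) = Mul(-2041, Rational(1, 6040)) = Rational(-2041, 6040)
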